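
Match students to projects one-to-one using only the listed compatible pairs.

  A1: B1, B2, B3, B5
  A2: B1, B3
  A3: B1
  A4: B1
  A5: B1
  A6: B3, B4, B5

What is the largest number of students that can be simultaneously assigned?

Unit-capacity flow: source→left, listed edges, right→sink; max matching = max flow.
Augmenting path A1→B1 (+1); matched 1.
Augmenting path A2→B3 (+1); matched 2.
Augmenting path A6→B4 (+1); matched 3.
Augmenting path A3→B1→A1→B2 (+1); matched 4.
No augmenting path remains; maximum matching = 4.
König certificate: {A1, A2, A6, B1} is a vertex cover of size 4 (every listed pair touches it), so no matching can be larger.

4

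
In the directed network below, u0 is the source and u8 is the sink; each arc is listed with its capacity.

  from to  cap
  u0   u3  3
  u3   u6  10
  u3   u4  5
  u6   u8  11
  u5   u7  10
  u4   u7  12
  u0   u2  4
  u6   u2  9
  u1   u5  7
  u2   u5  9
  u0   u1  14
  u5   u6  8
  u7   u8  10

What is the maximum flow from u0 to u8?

14

Augment u0→u3→u6→u8: bottleneck 3, flow now 3.
Augment u0→u1→u5→u6→u8: bottleneck 7, flow now 10.
Augment u0→u2→u5→u6→u8: bottleneck 1, flow now 11.
Augment u0→u2→u5→u7→u8: bottleneck 3, flow now 14.
No augmenting path remains; maximum flow = 14.
In the residual graph, reachable from u0: {u0, u1}.
Min-cut edges: u0→u2 (4), u0→u3 (3), u1→u5 (7); capacity 4 + 3 + 7 = 14.
This cut is saturated, so no flow can exceed 14.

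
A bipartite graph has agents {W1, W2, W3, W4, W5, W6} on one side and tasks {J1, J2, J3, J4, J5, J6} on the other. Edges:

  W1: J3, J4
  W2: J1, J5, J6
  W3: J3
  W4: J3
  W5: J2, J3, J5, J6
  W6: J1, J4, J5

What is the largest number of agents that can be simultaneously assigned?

5

Unit-capacity flow: source→left, listed edges, right→sink; max matching = max flow.
Augmenting path W1→J3 (+1); matched 1.
Augmenting path W2→J1 (+1); matched 2.
Augmenting path W5→J2 (+1); matched 3.
Augmenting path W6→J4 (+1); matched 4.
Augmenting path W3→J3→W1→J4→W6→J5 (+1); matched 5.
No augmenting path remains; maximum matching = 5.
König certificate: {W1, W2, W5, W6, J3} is a vertex cover of size 5 (every listed pair touches it), so no matching can be larger.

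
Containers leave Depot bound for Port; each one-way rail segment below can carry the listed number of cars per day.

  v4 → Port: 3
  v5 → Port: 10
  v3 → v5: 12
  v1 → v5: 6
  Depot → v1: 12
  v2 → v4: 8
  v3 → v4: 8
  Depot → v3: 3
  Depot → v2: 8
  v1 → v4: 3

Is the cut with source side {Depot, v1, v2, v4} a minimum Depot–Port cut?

Given cut capacity: 3 + 6 + 3 = 12.
Augment Depot→v1→v4→Port: bottleneck 3, flow now 3.
Augment Depot→v1→v5→Port: bottleneck 6, flow now 9.
Augment Depot→v3→v5→Port: bottleneck 3, flow now 12.
No augmenting path remains; maximum flow = 12.
Cut capacity 12 equals the max flow, so it is a minimum cut.

Yes — it is a minimum cut (capacity 12).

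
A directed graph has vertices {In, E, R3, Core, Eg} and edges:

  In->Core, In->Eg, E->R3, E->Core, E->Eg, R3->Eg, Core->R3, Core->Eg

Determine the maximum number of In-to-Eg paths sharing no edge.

2

Assign every edge capacity 1; by Menger, the answer equals the max flow.
Path In→Eg (+1); total 1.
Path In→Core→Eg (+1); total 2.
No residual In→Eg path; max flow = 2.
Certifying cut of size 2: {In→Core, In→Eg}.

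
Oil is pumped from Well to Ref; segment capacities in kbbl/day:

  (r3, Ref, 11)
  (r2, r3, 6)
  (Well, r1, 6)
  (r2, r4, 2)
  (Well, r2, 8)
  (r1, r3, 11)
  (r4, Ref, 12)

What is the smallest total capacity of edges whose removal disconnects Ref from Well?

13

Augment Well→r1→r3→Ref: bottleneck 6, flow now 6.
Augment Well→r2→r3→Ref: bottleneck 5, flow now 11.
Augment Well→r2→r4→Ref: bottleneck 2, flow now 13.
No augmenting path remains; maximum flow = 13.
By max-flow min-cut, the minimum cut capacity equals the max flow.
In the residual graph, reachable from Well: {Well, r1, r2, r3}.
Min-cut edges: r2→r4 (2), r3→Ref (11); capacity 2 + 11 = 13.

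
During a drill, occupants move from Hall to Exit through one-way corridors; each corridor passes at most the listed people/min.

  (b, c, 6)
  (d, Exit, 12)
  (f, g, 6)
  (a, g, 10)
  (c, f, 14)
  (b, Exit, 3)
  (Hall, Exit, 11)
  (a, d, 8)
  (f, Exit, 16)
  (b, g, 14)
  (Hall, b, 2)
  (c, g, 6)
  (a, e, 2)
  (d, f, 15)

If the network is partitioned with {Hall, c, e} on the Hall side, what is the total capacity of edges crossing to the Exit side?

Edges leaving {Hall, c, e}: Hall→b (2), Hall→Exit (11), c→f (14), c→g (6).
Cut capacity = 2 + 11 + 14 + 6 = 33.

33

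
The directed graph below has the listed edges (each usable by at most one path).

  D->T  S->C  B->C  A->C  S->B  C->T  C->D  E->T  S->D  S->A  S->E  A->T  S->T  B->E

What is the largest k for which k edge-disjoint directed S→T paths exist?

Assign every edge capacity 1; by Menger, the answer equals the max flow.
Path S→T (+1); total 1.
Path S→A→T (+1); total 2.
Path S→C→T (+1); total 3.
Path S→D→T (+1); total 4.
Path S→E→T (+1); total 5.
No residual S→T path; max flow = 5.
Certifying cut of size 5: {C→T, D→T, E→T, S→A, S→T}.

5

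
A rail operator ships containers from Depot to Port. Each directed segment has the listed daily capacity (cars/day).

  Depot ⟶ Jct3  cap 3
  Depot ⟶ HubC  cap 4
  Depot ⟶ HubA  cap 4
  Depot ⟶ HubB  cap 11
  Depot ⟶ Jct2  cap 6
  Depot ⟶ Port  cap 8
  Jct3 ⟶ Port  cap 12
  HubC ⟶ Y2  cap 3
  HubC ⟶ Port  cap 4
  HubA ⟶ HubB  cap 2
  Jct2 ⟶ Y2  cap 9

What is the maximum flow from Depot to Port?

15

Augment Depot→Port: bottleneck 8, flow now 8.
Augment Depot→Jct3→Port: bottleneck 3, flow now 11.
Augment Depot→HubC→Port: bottleneck 4, flow now 15.
No augmenting path remains; maximum flow = 15.
In the residual graph, reachable from Depot: {Depot, HubA, HubB, Jct2, Y2}.
Min-cut edges: Depot→Jct3 (3), Depot→HubC (4), Depot→Port (8); capacity 3 + 4 + 8 = 15.
This cut is saturated, so no flow can exceed 15.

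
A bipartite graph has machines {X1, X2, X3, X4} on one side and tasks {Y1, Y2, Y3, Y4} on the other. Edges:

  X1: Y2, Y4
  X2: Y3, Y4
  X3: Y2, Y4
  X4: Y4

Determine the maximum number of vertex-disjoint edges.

Unit-capacity flow: source→left, listed edges, right→sink; max matching = max flow.
Augmenting path X1→Y2 (+1); matched 1.
Augmenting path X2→Y3 (+1); matched 2.
Augmenting path X3→Y4 (+1); matched 3.
No augmenting path remains; maximum matching = 3.
König certificate: {X2, Y2, Y4} is a vertex cover of size 3 (every listed pair touches it), so no matching can be larger.

3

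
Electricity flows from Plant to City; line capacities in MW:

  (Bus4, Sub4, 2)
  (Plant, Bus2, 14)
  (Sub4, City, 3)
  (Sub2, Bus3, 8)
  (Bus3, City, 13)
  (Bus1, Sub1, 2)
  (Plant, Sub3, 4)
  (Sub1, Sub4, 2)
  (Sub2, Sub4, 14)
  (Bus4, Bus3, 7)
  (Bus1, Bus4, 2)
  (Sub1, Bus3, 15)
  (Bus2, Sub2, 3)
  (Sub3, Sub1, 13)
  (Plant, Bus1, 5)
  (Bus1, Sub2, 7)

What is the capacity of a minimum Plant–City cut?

12

Augment Plant→Bus1→Bus4→Bus3→City: bottleneck 2, flow now 2.
Augment Plant→Bus1→Sub2→Bus3→City: bottleneck 3, flow now 5.
Augment Plant→Sub3→Sub1→Bus3→City: bottleneck 4, flow now 9.
Augment Plant→Bus2→Sub2→Bus3→City: bottleneck 3, flow now 12.
No augmenting path remains; maximum flow = 12.
By max-flow min-cut, the minimum cut capacity equals the max flow.
In the residual graph, reachable from Plant: {Plant, Bus2}.
Min-cut edges: Plant→Bus1 (5), Plant→Sub3 (4), Bus2→Sub2 (3); capacity 5 + 4 + 3 = 12.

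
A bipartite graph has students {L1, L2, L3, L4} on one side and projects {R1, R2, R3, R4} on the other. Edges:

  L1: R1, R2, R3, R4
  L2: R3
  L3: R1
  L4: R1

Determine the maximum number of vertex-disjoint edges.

Unit-capacity flow: source→left, listed edges, right→sink; max matching = max flow.
Augmenting path L1→R1 (+1); matched 1.
Augmenting path L2→R3 (+1); matched 2.
Augmenting path L3→R1→L1→R2 (+1); matched 3.
No augmenting path remains; maximum matching = 3.
König certificate: {L1, L2, R1} is a vertex cover of size 3 (every listed pair touches it), so no matching can be larger.

3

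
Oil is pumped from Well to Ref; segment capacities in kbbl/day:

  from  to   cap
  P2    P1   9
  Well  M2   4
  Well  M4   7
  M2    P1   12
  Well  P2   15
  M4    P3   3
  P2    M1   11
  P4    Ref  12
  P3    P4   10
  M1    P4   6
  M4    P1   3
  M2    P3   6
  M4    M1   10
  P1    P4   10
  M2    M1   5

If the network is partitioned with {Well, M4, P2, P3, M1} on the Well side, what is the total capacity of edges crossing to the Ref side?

32

Edges leaving {Well, M4, P2, P3, M1}: Well→M2 (4), M4→P1 (3), P2→P1 (9), P3→P4 (10), M1→P4 (6).
Cut capacity = 4 + 3 + 9 + 10 + 6 = 32.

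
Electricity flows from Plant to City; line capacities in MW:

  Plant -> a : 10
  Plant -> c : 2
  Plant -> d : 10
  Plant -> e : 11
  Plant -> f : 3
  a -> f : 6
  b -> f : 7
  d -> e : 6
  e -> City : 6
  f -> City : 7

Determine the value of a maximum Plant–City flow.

13

Augment Plant→e→City: bottleneck 6, flow now 6.
Augment Plant→f→City: bottleneck 3, flow now 9.
Augment Plant→a→f→City: bottleneck 4, flow now 13.
No augmenting path remains; maximum flow = 13.
In the residual graph, reachable from Plant: {Plant, a, c, d, e, f}.
Min-cut edges: e→City (6), f→City (7); capacity 6 + 7 = 13.
This cut is saturated, so no flow can exceed 13.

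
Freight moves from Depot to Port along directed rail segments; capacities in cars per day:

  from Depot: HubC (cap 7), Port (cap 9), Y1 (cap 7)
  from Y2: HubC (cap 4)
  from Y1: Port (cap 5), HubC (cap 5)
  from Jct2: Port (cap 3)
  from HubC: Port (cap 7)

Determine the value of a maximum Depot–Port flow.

Augment Depot→Port: bottleneck 9, flow now 9.
Augment Depot→Y1→Port: bottleneck 5, flow now 14.
Augment Depot→HubC→Port: bottleneck 7, flow now 21.
No augmenting path remains; maximum flow = 21.
In the residual graph, reachable from Depot: {Depot, Y1, HubC}.
Min-cut edges: Depot→Port (9), Y1→Port (5), HubC→Port (7); capacity 9 + 5 + 7 = 21.
This cut is saturated, so no flow can exceed 21.

21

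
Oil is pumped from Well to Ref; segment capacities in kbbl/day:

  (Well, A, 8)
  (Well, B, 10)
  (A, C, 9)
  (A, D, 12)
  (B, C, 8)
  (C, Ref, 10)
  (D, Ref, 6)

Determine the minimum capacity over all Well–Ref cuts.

16

Augment Well→A→C→Ref: bottleneck 8, flow now 8.
Augment Well→B→C→Ref: bottleneck 2, flow now 10.
Augment Well→B→C→A→D→Ref: bottleneck 6, flow now 16. (uses reverse residual edge)
No augmenting path remains; maximum flow = 16.
By max-flow min-cut, the minimum cut capacity equals the max flow.
In the residual graph, reachable from Well: {Well, B}.
Min-cut edges: Well→A (8), B→C (8); capacity 8 + 8 = 16.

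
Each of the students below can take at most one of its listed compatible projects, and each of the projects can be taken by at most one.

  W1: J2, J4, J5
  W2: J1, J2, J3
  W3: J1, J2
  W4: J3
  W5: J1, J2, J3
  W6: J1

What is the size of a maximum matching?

Unit-capacity flow: source→left, listed edges, right→sink; max matching = max flow.
Augmenting path W1→J2 (+1); matched 1.
Augmenting path W2→J1 (+1); matched 2.
Augmenting path W4→J3 (+1); matched 3.
Augmenting path W3→J2→W1→J4 (+1); matched 4.
No augmenting path remains; maximum matching = 4.
König certificate: {W1, J1, J2, J3} is a vertex cover of size 4 (every listed pair touches it), so no matching can be larger.

4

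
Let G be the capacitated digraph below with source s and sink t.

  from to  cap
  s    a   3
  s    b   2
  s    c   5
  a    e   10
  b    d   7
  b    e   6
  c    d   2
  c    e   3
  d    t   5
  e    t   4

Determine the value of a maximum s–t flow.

Augment s→a→e→t: bottleneck 3, flow now 3.
Augment s→b→d→t: bottleneck 2, flow now 5.
Augment s→c→d→t: bottleneck 2, flow now 7.
Augment s→c→e→t: bottleneck 1, flow now 8.
No augmenting path remains; maximum flow = 8.
In the residual graph, reachable from s: {s, a, c, e}.
Min-cut edges: s→b (2), c→d (2), e→t (4); capacity 2 + 2 + 4 = 8.
This cut is saturated, so no flow can exceed 8.

8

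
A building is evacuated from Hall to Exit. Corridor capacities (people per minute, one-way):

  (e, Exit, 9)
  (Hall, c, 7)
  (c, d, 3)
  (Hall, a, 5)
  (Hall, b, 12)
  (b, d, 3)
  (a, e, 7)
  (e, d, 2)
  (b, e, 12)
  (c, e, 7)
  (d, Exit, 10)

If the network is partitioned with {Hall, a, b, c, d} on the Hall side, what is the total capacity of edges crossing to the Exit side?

36

Edges leaving {Hall, a, b, c, d}: a→e (7), b→e (12), c→e (7), d→Exit (10).
Cut capacity = 7 + 12 + 7 + 10 = 36.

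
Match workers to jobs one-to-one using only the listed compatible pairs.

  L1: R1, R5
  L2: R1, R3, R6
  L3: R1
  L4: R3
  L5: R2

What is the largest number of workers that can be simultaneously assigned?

5

Unit-capacity flow: source→left, listed edges, right→sink; max matching = max flow.
Augmenting path L1→R1 (+1); matched 1.
Augmenting path L2→R3 (+1); matched 2.
Augmenting path L5→R2 (+1); matched 3.
Augmenting path L3→R1→L1→R5 (+1); matched 4.
Augmenting path L4→R3→L2→R6 (+1); matched 5.
No augmenting path remains; maximum matching = 5.
König certificate: {L1, L2, L3, L4, L5} is a vertex cover of size 5 (every listed pair touches it), so no matching can be larger.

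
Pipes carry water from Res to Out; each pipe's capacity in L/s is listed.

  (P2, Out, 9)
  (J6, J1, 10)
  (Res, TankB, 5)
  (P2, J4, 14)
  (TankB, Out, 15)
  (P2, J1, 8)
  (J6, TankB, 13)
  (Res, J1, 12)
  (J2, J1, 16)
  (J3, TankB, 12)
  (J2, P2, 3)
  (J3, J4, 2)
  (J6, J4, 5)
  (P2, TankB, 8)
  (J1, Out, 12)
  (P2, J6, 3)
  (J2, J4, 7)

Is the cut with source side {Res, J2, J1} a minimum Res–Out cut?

No — its capacity is 27, but the minimum cut has capacity 17.

Given cut capacity: 5 + 3 + 7 + 12 = 27.
Augment Res→TankB→Out: bottleneck 5, flow now 5.
Augment Res→J1→Out: bottleneck 12, flow now 17.
No augmenting path remains; maximum flow = 17.
In the residual graph, reachable from Res: {Res}.
Min-cut edges: Res→TankB (5), Res→J1 (12); capacity 5 + 12 = 17.
Cut capacity 27 exceeds the max flow 17, so it is not minimum.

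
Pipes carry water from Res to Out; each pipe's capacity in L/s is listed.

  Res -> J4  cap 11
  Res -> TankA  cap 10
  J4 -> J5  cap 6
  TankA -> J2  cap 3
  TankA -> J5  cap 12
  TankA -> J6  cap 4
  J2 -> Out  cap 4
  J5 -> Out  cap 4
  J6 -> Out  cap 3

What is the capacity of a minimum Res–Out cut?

10

Augment Res→J4→J5→Out: bottleneck 4, flow now 4.
Augment Res→TankA→J2→Out: bottleneck 3, flow now 7.
Augment Res→TankA→J6→Out: bottleneck 3, flow now 10.
No augmenting path remains; maximum flow = 10.
By max-flow min-cut, the minimum cut capacity equals the max flow.
In the residual graph, reachable from Res: {Res, J4, TankA, J5, J6}.
Min-cut edges: TankA→J2 (3), J5→Out (4), J6→Out (3); capacity 3 + 4 + 3 = 10.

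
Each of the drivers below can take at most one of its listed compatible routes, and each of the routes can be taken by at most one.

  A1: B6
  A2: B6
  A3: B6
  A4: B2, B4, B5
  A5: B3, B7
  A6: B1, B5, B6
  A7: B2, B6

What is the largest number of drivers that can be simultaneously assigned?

Unit-capacity flow: source→left, listed edges, right→sink; max matching = max flow.
Augmenting path A1→B6 (+1); matched 1.
Augmenting path A4→B2 (+1); matched 2.
Augmenting path A5→B3 (+1); matched 3.
Augmenting path A6→B1 (+1); matched 4.
Augmenting path A7→B2→A4→B4 (+1); matched 5.
No augmenting path remains; maximum matching = 5.
König certificate: {A4, A5, A6, A7, B6} is a vertex cover of size 5 (every listed pair touches it), so no matching can be larger.

5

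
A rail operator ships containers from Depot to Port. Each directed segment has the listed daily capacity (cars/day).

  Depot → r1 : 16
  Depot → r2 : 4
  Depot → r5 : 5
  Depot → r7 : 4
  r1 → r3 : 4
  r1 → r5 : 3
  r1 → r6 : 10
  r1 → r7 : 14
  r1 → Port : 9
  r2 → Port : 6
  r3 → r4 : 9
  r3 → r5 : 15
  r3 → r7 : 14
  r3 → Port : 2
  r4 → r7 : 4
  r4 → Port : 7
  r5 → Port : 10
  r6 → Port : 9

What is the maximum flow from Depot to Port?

Augment Depot→r1→Port: bottleneck 9, flow now 9.
Augment Depot→r2→Port: bottleneck 4, flow now 13.
Augment Depot→r5→Port: bottleneck 5, flow now 18.
Augment Depot→r1→r3→Port: bottleneck 2, flow now 20.
Augment Depot→r1→r5→Port: bottleneck 3, flow now 23.
Augment Depot→r1→r6→Port: bottleneck 2, flow now 25.
No augmenting path remains; maximum flow = 25.
In the residual graph, reachable from Depot: {Depot, r7}.
Min-cut edges: Depot→r1 (16), Depot→r2 (4), Depot→r5 (5); capacity 16 + 4 + 5 = 25.
This cut is saturated, so no flow can exceed 25.

25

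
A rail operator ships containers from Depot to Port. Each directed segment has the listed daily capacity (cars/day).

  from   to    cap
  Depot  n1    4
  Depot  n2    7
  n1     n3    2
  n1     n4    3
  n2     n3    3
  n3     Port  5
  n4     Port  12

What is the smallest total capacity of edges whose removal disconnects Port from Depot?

7

Augment Depot→n1→n3→Port: bottleneck 2, flow now 2.
Augment Depot→n1→n4→Port: bottleneck 2, flow now 4.
Augment Depot→n2→n3→Port: bottleneck 3, flow now 7.
No augmenting path remains; maximum flow = 7.
By max-flow min-cut, the minimum cut capacity equals the max flow.
In the residual graph, reachable from Depot: {Depot, n2}.
Min-cut edges: Depot→n1 (4), n2→n3 (3); capacity 4 + 3 = 7.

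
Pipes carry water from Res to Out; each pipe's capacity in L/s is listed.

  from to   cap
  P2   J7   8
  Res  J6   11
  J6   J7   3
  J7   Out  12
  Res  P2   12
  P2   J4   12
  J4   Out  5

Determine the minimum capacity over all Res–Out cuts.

Augment Res→J6→J7→Out: bottleneck 3, flow now 3.
Augment Res→P2→J4→Out: bottleneck 5, flow now 8.
Augment Res→P2→J7→Out: bottleneck 7, flow now 15.
No augmenting path remains; maximum flow = 15.
By max-flow min-cut, the minimum cut capacity equals the max flow.
In the residual graph, reachable from Res: {Res, J6}.
Min-cut edges: Res→P2 (12), J6→J7 (3); capacity 12 + 3 = 15.

15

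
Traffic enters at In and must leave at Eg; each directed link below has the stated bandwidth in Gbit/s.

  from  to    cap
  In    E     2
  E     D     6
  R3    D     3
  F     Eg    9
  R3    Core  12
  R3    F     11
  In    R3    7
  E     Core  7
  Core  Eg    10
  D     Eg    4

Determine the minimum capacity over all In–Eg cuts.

Augment In→E→D→Eg: bottleneck 2, flow now 2.
Augment In→R3→D→Eg: bottleneck 2, flow now 4.
Augment In→R3→Core→Eg: bottleneck 5, flow now 9.
No augmenting path remains; maximum flow = 9.
By max-flow min-cut, the minimum cut capacity equals the max flow.
In the residual graph, reachable from In: {In}.
Min-cut edges: In→E (2), In→R3 (7); capacity 2 + 7 = 9.

9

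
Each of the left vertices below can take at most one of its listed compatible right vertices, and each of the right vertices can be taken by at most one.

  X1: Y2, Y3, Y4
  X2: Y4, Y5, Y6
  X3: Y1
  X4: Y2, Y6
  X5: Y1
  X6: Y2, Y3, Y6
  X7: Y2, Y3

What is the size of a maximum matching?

6

Unit-capacity flow: source→left, listed edges, right→sink; max matching = max flow.
Augmenting path X1→Y2 (+1); matched 1.
Augmenting path X2→Y4 (+1); matched 2.
Augmenting path X3→Y1 (+1); matched 3.
Augmenting path X4→Y6 (+1); matched 4.
Augmenting path X6→Y3 (+1); matched 5.
Augmenting path X7→Y2→X1→Y4→X2→Y5 (+1); matched 6.
No augmenting path remains; maximum matching = 6.
König certificate: {X1, X2, X4, X6, X7, Y1} is a vertex cover of size 6 (every listed pair touches it), so no matching can be larger.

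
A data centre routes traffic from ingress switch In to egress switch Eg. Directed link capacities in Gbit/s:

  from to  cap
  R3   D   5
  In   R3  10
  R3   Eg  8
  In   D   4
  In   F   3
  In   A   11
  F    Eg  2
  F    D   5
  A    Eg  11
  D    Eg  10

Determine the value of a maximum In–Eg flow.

28

Augment In→R3→Eg: bottleneck 8, flow now 8.
Augment In→A→Eg: bottleneck 11, flow now 19.
Augment In→F→Eg: bottleneck 2, flow now 21.
Augment In→D→Eg: bottleneck 4, flow now 25.
Augment In→R3→D→Eg: bottleneck 2, flow now 27.
Augment In→F→D→Eg: bottleneck 1, flow now 28.
No augmenting path remains; maximum flow = 28.
In the residual graph, reachable from In: {In}.
Min-cut edges: In→R3 (10), In→A (11), In→F (3), In→D (4); capacity 10 + 11 + 3 + 4 = 28.
This cut is saturated, so no flow can exceed 28.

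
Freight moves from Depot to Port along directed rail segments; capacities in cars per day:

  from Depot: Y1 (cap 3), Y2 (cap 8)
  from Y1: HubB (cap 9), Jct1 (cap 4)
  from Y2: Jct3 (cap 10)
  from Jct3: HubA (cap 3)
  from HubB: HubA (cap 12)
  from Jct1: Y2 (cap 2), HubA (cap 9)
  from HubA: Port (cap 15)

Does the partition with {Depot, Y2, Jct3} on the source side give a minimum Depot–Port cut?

Given cut capacity: 3 + 3 = 6.
Augment Depot→Y1→HubB→HubA→Port: bottleneck 3, flow now 3.
Augment Depot→Y2→Jct3→HubA→Port: bottleneck 3, flow now 6.
No augmenting path remains; maximum flow = 6.
Cut capacity 6 equals the max flow, so it is a minimum cut.

Yes — it is a minimum cut (capacity 6).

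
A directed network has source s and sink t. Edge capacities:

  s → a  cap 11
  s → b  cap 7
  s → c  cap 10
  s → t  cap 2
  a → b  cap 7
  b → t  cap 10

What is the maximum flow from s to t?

Augment s→t: bottleneck 2, flow now 2.
Augment s→b→t: bottleneck 7, flow now 9.
Augment s→a→b→t: bottleneck 3, flow now 12.
No augmenting path remains; maximum flow = 12.
In the residual graph, reachable from s: {s, a, b, c}.
Min-cut edges: s→t (2), b→t (10); capacity 2 + 10 = 12.
This cut is saturated, so no flow can exceed 12.

12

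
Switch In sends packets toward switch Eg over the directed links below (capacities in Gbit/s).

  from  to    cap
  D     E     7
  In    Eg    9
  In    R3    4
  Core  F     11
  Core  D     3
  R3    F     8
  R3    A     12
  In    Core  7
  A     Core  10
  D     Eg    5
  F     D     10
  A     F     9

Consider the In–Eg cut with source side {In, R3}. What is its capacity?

36

Edges leaving {In, R3}: In→Core (7), In→Eg (9), R3→A (12), R3→F (8).
Cut capacity = 7 + 9 + 12 + 8 = 36.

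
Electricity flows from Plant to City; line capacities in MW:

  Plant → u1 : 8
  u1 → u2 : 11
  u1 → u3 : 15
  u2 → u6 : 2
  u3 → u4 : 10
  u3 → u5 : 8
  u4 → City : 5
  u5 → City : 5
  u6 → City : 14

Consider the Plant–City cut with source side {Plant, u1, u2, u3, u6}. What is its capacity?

Edges leaving {Plant, u1, u2, u3, u6}: u3→u4 (10), u3→u5 (8), u6→City (14).
Cut capacity = 10 + 8 + 14 = 32.

32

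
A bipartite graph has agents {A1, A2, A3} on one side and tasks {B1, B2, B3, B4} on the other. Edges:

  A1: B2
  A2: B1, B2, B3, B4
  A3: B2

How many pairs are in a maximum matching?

Unit-capacity flow: source→left, listed edges, right→sink; max matching = max flow.
Augmenting path A1→B2 (+1); matched 1.
Augmenting path A2→B1 (+1); matched 2.
No augmenting path remains; maximum matching = 2.
König certificate: {A2, B2} is a vertex cover of size 2 (every listed pair touches it), so no matching can be larger.

2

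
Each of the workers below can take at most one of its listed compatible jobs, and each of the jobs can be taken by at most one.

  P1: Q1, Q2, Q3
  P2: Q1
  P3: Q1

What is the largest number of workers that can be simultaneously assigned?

2

Unit-capacity flow: source→left, listed edges, right→sink; max matching = max flow.
Augmenting path P1→Q1 (+1); matched 1.
Augmenting path P2→Q1→P1→Q2 (+1); matched 2.
No augmenting path remains; maximum matching = 2.
König certificate: {P1, Q1} is a vertex cover of size 2 (every listed pair touches it), so no matching can be larger.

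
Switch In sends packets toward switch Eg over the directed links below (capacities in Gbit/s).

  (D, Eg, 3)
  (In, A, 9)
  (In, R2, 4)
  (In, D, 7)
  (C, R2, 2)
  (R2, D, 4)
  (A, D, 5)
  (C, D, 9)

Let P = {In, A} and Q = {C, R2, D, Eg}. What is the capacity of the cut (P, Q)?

Edges leaving {In, A}: In→R2 (4), In→D (7), A→D (5).
Cut capacity = 4 + 7 + 5 = 16.

16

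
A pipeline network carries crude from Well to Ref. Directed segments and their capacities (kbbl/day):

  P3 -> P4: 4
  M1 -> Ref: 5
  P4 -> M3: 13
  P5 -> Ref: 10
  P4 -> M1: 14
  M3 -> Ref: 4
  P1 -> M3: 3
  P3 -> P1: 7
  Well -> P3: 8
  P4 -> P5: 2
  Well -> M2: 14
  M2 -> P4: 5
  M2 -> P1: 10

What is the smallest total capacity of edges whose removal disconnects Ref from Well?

11

Augment Well→P3→P1→M3→Ref: bottleneck 3, flow now 3.
Augment Well→P3→P4→P5→Ref: bottleneck 2, flow now 5.
Augment Well→P3→P4→M3→Ref: bottleneck 1, flow now 6.
Augment Well→P3→P4→M1→Ref: bottleneck 1, flow now 7.
Augment Well→M2→P4→M1→Ref: bottleneck 4, flow now 11.
No augmenting path remains; maximum flow = 11.
By max-flow min-cut, the minimum cut capacity equals the max flow.
In the residual graph, reachable from Well: {Well, P3, M2, P1, P4, M3, M1}.
Min-cut edges: P4→P5 (2), M3→Ref (4), M1→Ref (5); capacity 2 + 4 + 5 = 11.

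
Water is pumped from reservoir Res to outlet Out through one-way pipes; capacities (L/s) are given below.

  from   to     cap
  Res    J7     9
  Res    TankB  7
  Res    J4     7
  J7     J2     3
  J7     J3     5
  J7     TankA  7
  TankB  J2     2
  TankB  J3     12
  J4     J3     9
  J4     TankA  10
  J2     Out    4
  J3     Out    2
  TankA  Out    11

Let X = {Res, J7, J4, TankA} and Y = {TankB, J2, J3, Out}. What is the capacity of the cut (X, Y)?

Edges leaving {Res, J7, J4, TankA}: Res→TankB (7), J7→J2 (3), J7→J3 (5), J4→J3 (9), TankA→Out (11).
Cut capacity = 7 + 3 + 5 + 9 + 11 = 35.

35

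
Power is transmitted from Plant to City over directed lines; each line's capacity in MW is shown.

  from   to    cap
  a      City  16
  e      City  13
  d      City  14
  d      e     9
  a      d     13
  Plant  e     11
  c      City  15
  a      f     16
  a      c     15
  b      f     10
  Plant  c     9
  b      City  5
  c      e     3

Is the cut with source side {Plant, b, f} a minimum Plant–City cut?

Given cut capacity: 9 + 11 + 5 = 25.
Augment Plant→c→City: bottleneck 9, flow now 9.
Augment Plant→e→City: bottleneck 11, flow now 20.
No augmenting path remains; maximum flow = 20.
In the residual graph, reachable from Plant: {Plant}.
Min-cut edges: Plant→c (9), Plant→e (11); capacity 9 + 11 = 20.
Cut capacity 25 exceeds the max flow 20, so it is not minimum.

No — its capacity is 25, but the minimum cut has capacity 20.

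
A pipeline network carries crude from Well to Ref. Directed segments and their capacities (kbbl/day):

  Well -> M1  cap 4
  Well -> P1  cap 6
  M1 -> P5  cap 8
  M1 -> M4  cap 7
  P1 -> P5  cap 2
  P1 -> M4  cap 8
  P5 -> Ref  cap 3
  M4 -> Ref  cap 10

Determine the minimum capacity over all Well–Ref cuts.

10

Augment Well→M1→P5→Ref: bottleneck 3, flow now 3.
Augment Well→M1→M4→Ref: bottleneck 1, flow now 4.
Augment Well→P1→M4→Ref: bottleneck 6, flow now 10.
No augmenting path remains; maximum flow = 10.
By max-flow min-cut, the minimum cut capacity equals the max flow.
In the residual graph, reachable from Well: {Well}.
Min-cut edges: Well→M1 (4), Well→P1 (6); capacity 4 + 6 = 10.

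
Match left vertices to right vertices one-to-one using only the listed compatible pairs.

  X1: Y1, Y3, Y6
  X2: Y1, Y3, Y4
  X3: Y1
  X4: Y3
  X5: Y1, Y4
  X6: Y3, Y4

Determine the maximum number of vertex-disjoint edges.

Unit-capacity flow: source→left, listed edges, right→sink; max matching = max flow.
Augmenting path X1→Y1 (+1); matched 1.
Augmenting path X2→Y3 (+1); matched 2.
Augmenting path X5→Y4 (+1); matched 3.
Augmenting path X3→Y1→X1→Y6 (+1); matched 4.
No augmenting path remains; maximum matching = 4.
König certificate: {X1, Y1, Y3, Y4} is a vertex cover of size 4 (every listed pair touches it), so no matching can be larger.

4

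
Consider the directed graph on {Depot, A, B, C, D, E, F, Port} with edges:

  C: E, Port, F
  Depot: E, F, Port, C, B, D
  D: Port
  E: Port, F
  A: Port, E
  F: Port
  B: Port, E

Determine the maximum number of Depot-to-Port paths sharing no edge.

Assign every edge capacity 1; by Menger, the answer equals the max flow.
Path Depot→Port (+1); total 1.
Path Depot→B→Port (+1); total 2.
Path Depot→C→Port (+1); total 3.
Path Depot→D→Port (+1); total 4.
Path Depot→E→Port (+1); total 5.
Path Depot→F→Port (+1); total 6.
No residual Depot→Port path; max flow = 6.
Certifying cut of size 6: {Depot→B, Depot→C, Depot→D, Depot→E, Depot→F, Depot→Port}.

6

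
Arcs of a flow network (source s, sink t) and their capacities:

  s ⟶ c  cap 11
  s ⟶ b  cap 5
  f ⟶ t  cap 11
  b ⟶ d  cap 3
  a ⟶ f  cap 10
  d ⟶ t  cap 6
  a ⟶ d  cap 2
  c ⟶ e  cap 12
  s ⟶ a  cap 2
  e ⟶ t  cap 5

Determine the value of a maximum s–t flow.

10

Augment s→a→d→t: bottleneck 2, flow now 2.
Augment s→b→d→t: bottleneck 3, flow now 5.
Augment s→c→e→t: bottleneck 5, flow now 10.
No augmenting path remains; maximum flow = 10.
In the residual graph, reachable from s: {s, b, c, e}.
Min-cut edges: s→a (2), b→d (3), e→t (5); capacity 2 + 3 + 5 = 10.
This cut is saturated, so no flow can exceed 10.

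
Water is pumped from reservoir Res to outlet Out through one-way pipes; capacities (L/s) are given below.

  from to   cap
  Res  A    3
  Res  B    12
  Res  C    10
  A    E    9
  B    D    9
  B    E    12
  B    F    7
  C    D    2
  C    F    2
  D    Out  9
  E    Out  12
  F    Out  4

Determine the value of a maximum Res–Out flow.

Augment Res→A→E→Out: bottleneck 3, flow now 3.
Augment Res→B→D→Out: bottleneck 9, flow now 12.
Augment Res→B→E→Out: bottleneck 3, flow now 15.
Augment Res→C→F→Out: bottleneck 2, flow now 17.
Augment Res→C→D→B→E→Out: bottleneck 2, flow now 19. (uses reverse residual edge)
No augmenting path remains; maximum flow = 19.
In the residual graph, reachable from Res: {Res, C}.
Min-cut edges: Res→A (3), Res→B (12), C→D (2), C→F (2); capacity 3 + 12 + 2 + 2 = 19.
This cut is saturated, so no flow can exceed 19.

19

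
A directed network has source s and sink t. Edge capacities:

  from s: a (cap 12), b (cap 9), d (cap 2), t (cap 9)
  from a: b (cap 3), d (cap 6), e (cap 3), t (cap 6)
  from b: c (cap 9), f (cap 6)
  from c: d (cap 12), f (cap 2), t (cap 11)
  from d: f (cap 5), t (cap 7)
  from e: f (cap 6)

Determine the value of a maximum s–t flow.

31

Augment s→t: bottleneck 9, flow now 9.
Augment s→a→t: bottleneck 6, flow now 15.
Augment s→d→t: bottleneck 2, flow now 17.
Augment s→a→d→t: bottleneck 5, flow now 22.
Augment s→b→c→t: bottleneck 9, flow now 31.
No augmenting path remains; maximum flow = 31.
In the residual graph, reachable from s: {s, a, b, d, e, f}.
Min-cut edges: s→t (9), a→t (6), b→c (9), d→t (7); capacity 9 + 6 + 9 + 7 = 31.
This cut is saturated, so no flow can exceed 31.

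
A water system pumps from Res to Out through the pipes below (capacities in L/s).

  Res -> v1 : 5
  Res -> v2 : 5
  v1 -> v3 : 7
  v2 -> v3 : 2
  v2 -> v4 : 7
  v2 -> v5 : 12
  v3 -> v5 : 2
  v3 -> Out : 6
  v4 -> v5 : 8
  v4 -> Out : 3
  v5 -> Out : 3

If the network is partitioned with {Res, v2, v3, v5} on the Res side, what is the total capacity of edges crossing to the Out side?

Edges leaving {Res, v2, v3, v5}: Res→v1 (5), v2→v4 (7), v3→Out (6), v5→Out (3).
Cut capacity = 5 + 7 + 6 + 3 = 21.

21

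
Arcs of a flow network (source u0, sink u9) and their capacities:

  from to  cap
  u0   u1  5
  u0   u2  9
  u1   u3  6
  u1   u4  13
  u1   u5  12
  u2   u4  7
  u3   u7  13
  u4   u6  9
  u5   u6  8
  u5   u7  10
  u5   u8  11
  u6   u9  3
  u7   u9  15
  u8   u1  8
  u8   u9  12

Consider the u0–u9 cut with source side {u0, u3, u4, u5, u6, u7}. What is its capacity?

43

Edges leaving {u0, u3, u4, u5, u6, u7}: u0→u1 (5), u0→u2 (9), u5→u8 (11), u6→u9 (3), u7→u9 (15).
Cut capacity = 5 + 9 + 11 + 3 + 15 = 43.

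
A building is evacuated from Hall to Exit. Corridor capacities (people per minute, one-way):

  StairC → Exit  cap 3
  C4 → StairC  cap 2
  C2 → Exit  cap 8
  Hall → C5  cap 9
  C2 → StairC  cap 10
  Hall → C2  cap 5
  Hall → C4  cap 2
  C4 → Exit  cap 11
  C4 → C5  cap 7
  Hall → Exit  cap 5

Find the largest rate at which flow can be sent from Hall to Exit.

Augment Hall→Exit: bottleneck 5, flow now 5.
Augment Hall→C2→Exit: bottleneck 5, flow now 10.
Augment Hall→C4→Exit: bottleneck 2, flow now 12.
No augmenting path remains; maximum flow = 12.
In the residual graph, reachable from Hall: {Hall, C5}.
Min-cut edges: Hall→C2 (5), Hall→C4 (2), Hall→Exit (5); capacity 5 + 2 + 5 = 12.
This cut is saturated, so no flow can exceed 12.

12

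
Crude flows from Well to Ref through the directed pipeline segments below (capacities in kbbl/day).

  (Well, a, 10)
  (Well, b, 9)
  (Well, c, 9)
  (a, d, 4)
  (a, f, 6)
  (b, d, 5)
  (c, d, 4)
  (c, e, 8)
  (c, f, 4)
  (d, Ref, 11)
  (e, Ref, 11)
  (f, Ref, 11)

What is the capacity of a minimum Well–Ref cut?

24

Augment Well→a→d→Ref: bottleneck 4, flow now 4.
Augment Well→a→f→Ref: bottleneck 6, flow now 10.
Augment Well→b→d→Ref: bottleneck 5, flow now 15.
Augment Well→c→d→Ref: bottleneck 2, flow now 17.
Augment Well→c→e→Ref: bottleneck 7, flow now 24.
No augmenting path remains; maximum flow = 24.
By max-flow min-cut, the minimum cut capacity equals the max flow.
In the residual graph, reachable from Well: {Well, b}.
Min-cut edges: Well→a (10), Well→c (9), b→d (5); capacity 10 + 9 + 5 = 24.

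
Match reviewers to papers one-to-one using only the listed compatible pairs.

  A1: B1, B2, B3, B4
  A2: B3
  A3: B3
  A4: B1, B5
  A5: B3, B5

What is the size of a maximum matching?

4

Unit-capacity flow: source→left, listed edges, right→sink; max matching = max flow.
Augmenting path A1→B1 (+1); matched 1.
Augmenting path A2→B3 (+1); matched 2.
Augmenting path A4→B5 (+1); matched 3.
Augmenting path A5→B5→A4→B1→A1→B2 (+1); matched 4.
No augmenting path remains; maximum matching = 4.
König certificate: {A1, A4, A5, B3} is a vertex cover of size 4 (every listed pair touches it), so no matching can be larger.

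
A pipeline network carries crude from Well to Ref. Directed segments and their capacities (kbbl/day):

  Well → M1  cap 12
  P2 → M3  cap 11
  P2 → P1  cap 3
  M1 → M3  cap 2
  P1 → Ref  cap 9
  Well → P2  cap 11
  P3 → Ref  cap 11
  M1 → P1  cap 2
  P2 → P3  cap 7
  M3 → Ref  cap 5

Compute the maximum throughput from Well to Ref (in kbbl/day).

15

Augment Well→M1→M3→Ref: bottleneck 2, flow now 2.
Augment Well→M1→P1→Ref: bottleneck 2, flow now 4.
Augment Well→P2→P3→Ref: bottleneck 7, flow now 11.
Augment Well→P2→M3→Ref: bottleneck 3, flow now 14.
Augment Well→P2→P1→Ref: bottleneck 1, flow now 15.
No augmenting path remains; maximum flow = 15.
In the residual graph, reachable from Well: {Well, M1}.
Min-cut edges: Well→P2 (11), M1→M3 (2), M1→P1 (2); capacity 11 + 2 + 2 = 15.
This cut is saturated, so no flow can exceed 15.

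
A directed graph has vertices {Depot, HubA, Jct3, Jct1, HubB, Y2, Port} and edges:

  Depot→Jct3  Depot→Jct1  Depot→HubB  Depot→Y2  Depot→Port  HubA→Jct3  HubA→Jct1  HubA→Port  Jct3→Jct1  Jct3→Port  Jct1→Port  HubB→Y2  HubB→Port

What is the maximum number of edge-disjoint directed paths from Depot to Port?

Assign every edge capacity 1; by Menger, the answer equals the max flow.
Path Depot→Port (+1); total 1.
Path Depot→Jct3→Port (+1); total 2.
Path Depot→Jct1→Port (+1); total 3.
Path Depot→HubB→Port (+1); total 4.
No residual Depot→Port path; max flow = 4.
Certifying cut of size 4: {Depot→HubB, Depot→Jct1, Depot→Jct3, Depot→Port}.

4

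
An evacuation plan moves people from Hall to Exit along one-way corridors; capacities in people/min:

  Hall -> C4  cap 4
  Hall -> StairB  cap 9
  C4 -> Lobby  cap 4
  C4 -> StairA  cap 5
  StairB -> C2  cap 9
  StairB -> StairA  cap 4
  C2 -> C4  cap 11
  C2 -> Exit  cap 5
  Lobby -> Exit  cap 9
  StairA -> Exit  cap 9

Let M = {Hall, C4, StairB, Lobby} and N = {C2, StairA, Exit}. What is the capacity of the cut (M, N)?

27

Edges leaving {Hall, C4, StairB, Lobby}: C4→StairA (5), StairB→C2 (9), StairB→StairA (4), Lobby→Exit (9).
Cut capacity = 5 + 9 + 4 + 9 = 27.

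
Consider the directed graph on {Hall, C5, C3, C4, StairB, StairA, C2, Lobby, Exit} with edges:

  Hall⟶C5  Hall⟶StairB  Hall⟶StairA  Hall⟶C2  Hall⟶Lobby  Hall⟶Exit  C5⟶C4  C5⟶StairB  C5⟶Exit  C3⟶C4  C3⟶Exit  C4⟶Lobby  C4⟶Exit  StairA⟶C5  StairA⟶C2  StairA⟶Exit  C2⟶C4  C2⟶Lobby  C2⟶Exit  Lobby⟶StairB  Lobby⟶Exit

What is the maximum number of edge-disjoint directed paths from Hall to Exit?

Assign every edge capacity 1; by Menger, the answer equals the max flow.
Path Hall→Exit (+1); total 1.
Path Hall→C5→Exit (+1); total 2.
Path Hall→StairA→Exit (+1); total 3.
Path Hall→C2→Exit (+1); total 4.
Path Hall→Lobby→Exit (+1); total 5.
No residual Hall→Exit path; max flow = 5.
Certifying cut of size 5: {Hall→C2, Hall→C5, Hall→Exit, Hall→Lobby, Hall→StairA}.

5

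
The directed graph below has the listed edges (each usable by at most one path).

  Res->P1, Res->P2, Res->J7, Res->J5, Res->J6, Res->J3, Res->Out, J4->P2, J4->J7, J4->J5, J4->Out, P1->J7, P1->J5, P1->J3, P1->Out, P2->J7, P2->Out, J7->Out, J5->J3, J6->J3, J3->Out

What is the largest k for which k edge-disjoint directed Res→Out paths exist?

5

Assign every edge capacity 1; by Menger, the answer equals the max flow.
Path Res→Out (+1); total 1.
Path Res→P1→Out (+1); total 2.
Path Res→P2→Out (+1); total 3.
Path Res→J7→Out (+1); total 4.
Path Res→J3→Out (+1); total 5.
No residual Res→Out path; max flow = 5.
Certifying cut of size 5: {J3→Out, Res→J7, Res→Out, Res→P1, Res→P2}.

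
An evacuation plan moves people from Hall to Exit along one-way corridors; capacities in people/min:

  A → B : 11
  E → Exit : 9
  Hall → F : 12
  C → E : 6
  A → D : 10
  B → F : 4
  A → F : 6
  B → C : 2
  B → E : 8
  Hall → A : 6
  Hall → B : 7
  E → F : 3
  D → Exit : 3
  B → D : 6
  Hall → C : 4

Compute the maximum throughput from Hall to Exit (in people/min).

12

Augment Hall→A→D→Exit: bottleneck 3, flow now 3.
Augment Hall→B→E→Exit: bottleneck 7, flow now 10.
Augment Hall→C→E→Exit: bottleneck 2, flow now 12.
No augmenting path remains; maximum flow = 12.
In the residual graph, reachable from Hall: {Hall, A, B, C, D, E, F}.
Min-cut edges: D→Exit (3), E→Exit (9); capacity 3 + 9 = 12.
This cut is saturated, so no flow can exceed 12.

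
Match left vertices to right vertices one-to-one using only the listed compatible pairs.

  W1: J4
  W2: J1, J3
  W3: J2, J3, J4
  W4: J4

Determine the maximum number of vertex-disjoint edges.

Unit-capacity flow: source→left, listed edges, right→sink; max matching = max flow.
Augmenting path W1→J4 (+1); matched 1.
Augmenting path W2→J1 (+1); matched 2.
Augmenting path W3→J2 (+1); matched 3.
No augmenting path remains; maximum matching = 3.
König certificate: {W2, W3, J4} is a vertex cover of size 3 (every listed pair touches it), so no matching can be larger.

3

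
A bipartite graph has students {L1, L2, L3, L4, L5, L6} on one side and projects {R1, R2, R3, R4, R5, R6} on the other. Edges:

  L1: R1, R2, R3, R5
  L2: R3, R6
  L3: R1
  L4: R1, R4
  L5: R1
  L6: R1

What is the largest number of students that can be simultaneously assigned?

4

Unit-capacity flow: source→left, listed edges, right→sink; max matching = max flow.
Augmenting path L1→R1 (+1); matched 1.
Augmenting path L2→R3 (+1); matched 2.
Augmenting path L4→R4 (+1); matched 3.
Augmenting path L3→R1→L1→R2 (+1); matched 4.
No augmenting path remains; maximum matching = 4.
König certificate: {L1, L2, L4, R1} is a vertex cover of size 4 (every listed pair touches it), so no matching can be larger.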